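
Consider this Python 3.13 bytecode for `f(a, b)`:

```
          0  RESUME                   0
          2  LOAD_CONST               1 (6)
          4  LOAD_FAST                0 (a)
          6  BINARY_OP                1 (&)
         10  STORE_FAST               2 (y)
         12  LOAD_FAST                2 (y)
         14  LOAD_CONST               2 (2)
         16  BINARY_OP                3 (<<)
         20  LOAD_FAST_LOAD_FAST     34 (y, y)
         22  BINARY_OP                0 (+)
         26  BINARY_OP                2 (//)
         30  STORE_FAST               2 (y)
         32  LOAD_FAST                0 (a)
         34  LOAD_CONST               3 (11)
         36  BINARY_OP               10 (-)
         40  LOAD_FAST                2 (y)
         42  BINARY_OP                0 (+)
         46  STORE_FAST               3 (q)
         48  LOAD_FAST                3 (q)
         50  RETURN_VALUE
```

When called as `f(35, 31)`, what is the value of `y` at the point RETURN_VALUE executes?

LOAD_CONST → push 6. Stack: [6]
LOAD_FAST a → push 35. Stack: [6, 35]
BINARY_OP & → 6 & 35 = 2. Stack: [2]
STORE_FAST y → y=2. Stack: []
LOAD_FAST y → push 2. Stack: [2]
LOAD_CONST → push 2. Stack: [2, 2]
BINARY_OP << → 2 << 2 = 8. Stack: [8]
LOAD_FAST_LOAD_FAST y,y → push 2,2. Stack: [8, 2, 2]
BINARY_OP + → 2 + 2 = 4. Stack: [8, 4]
BINARY_OP // → 8 // 4 = 2. Stack: [2]
STORE_FAST y → y=2. Stack: []
LOAD_FAST a → push 35. Stack: [35]
LOAD_CONST → push 11. Stack: [35, 11]
BINARY_OP - → 35 - 11 = 24. Stack: [24]
LOAD_FAST y → push 2. Stack: [24, 2]
BINARY_OP + → 24 + 2 = 26. Stack: [26]
STORE_FAST q → q=26. Stack: []
LOAD_FAST q → push 26. Stack: [26]
RETURN_VALUE → return 26.

2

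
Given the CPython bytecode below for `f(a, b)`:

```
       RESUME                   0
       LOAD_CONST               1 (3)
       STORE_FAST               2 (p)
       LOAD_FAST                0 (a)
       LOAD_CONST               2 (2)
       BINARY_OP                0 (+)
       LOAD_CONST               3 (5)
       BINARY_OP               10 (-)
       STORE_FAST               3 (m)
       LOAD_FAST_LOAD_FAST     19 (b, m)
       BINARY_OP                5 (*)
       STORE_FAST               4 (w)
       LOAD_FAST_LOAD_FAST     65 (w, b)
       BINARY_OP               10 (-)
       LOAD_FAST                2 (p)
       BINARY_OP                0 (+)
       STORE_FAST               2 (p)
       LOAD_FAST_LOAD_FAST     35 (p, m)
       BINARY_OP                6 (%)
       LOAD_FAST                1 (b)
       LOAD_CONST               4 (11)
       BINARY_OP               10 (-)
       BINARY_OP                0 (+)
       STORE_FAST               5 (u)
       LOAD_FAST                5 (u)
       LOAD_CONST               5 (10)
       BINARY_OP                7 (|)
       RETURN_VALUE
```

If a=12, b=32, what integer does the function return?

LOAD_CONST → push 3. Stack: [3]
STORE_FAST p → p=3. Stack: []
LOAD_FAST a → push 12. Stack: [12]
LOAD_CONST → push 2. Stack: [12, 2]
BINARY_OP + → 12 + 2 = 14. Stack: [14]
LOAD_CONST → push 5. Stack: [14, 5]
BINARY_OP - → 14 - 5 = 9. Stack: [9]
STORE_FAST m → m=9. Stack: []
LOAD_FAST_LOAD_FAST b,m → push 32,9. Stack: [32, 9]
BINARY_OP * → 32 * 9 = 288. Stack: [288]
STORE_FAST w → w=288. Stack: []
LOAD_FAST_LOAD_FAST w,b → push 288,32. Stack: [288, 32]
BINARY_OP - → 288 - 32 = 256. Stack: [256]
LOAD_FAST p → push 3. Stack: [256, 3]
BINARY_OP + → 256 + 3 = 259. Stack: [259]
STORE_FAST p → p=259. Stack: []
LOAD_FAST_LOAD_FAST p,m → push 259,9. Stack: [259, 9]
BINARY_OP % → 259 % 9 = 7. Stack: [7]
LOAD_FAST b → push 32. Stack: [7, 32]
LOAD_CONST → push 11. Stack: [7, 32, 11]
BINARY_OP - → 32 - 11 = 21. Stack: [7, 21]
BINARY_OP + → 7 + 21 = 28. Stack: [28]
STORE_FAST u → u=28. Stack: []
LOAD_FAST u → push 28. Stack: [28]
LOAD_CONST → push 10. Stack: [28, 10]
BINARY_OP | → 28 | 10 = 30. Stack: [30]
RETURN_VALUE → return 30.

30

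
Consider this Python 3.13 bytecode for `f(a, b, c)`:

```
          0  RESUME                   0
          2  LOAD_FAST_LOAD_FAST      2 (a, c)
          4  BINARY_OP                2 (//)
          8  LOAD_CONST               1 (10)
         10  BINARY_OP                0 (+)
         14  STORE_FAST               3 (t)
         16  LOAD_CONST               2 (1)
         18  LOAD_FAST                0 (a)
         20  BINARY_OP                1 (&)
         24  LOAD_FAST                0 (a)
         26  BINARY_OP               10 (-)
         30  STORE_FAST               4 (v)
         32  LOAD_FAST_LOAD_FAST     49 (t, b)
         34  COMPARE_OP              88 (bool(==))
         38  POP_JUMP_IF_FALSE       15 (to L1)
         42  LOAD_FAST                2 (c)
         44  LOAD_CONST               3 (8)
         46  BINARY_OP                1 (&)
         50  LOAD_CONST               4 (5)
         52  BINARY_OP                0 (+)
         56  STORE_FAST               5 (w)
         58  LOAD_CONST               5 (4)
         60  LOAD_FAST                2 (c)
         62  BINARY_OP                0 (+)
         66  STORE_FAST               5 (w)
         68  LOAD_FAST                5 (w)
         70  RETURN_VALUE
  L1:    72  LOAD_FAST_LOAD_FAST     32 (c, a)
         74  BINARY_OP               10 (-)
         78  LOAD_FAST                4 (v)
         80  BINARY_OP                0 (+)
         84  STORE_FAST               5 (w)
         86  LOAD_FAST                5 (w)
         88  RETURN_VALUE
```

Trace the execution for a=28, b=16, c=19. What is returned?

-37

LOAD_FAST_LOAD_FAST a,c → push 28,19. Stack: [28, 19]
BINARY_OP // → 28 // 19 = 1. Stack: [1]
LOAD_CONST → push 10. Stack: [1, 10]
BINARY_OP + → 1 + 10 = 11. Stack: [11]
STORE_FAST t → t=11. Stack: []
LOAD_CONST → push 1. Stack: [1]
LOAD_FAST a → push 28. Stack: [1, 28]
BINARY_OP & → 1 & 28 = 0. Stack: [0]
LOAD_FAST a → push 28. Stack: [0, 28]
BINARY_OP - → 0 - 28 = -28. Stack: [-28]
STORE_FAST v → v=-28. Stack: []
LOAD_FAST_LOAD_FAST t,b → push 11,16. Stack: [11, 16]
COMPARE_OP bool(==) → 11 vs 16 = False. Stack: [False]
POP_JUMP_IF_FALSE → pop False; jump. Stack: []
LOAD_FAST_LOAD_FAST c,a → push 19,28. Stack: [19, 28]
BINARY_OP - → 19 - 28 = -9. Stack: [-9]
LOAD_FAST v → push -28. Stack: [-9, -28]
BINARY_OP + → -9 + -28 = -37. Stack: [-37]
STORE_FAST w → w=-37. Stack: []
LOAD_FAST w → push -37. Stack: [-37]
RETURN_VALUE → return -37.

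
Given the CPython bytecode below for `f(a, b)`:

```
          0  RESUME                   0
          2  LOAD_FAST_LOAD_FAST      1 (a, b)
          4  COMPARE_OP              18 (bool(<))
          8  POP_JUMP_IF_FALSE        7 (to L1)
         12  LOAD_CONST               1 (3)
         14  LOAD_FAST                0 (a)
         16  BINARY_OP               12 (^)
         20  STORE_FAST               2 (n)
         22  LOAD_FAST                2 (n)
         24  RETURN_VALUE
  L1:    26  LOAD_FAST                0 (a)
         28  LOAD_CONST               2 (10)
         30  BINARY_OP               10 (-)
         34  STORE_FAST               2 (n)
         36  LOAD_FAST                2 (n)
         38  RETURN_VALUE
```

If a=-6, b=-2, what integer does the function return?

-7

LOAD_FAST_LOAD_FAST a,b → push -6,-2. Stack: [-6, -2]
COMPARE_OP bool(<) → -6 vs -2 = True. Stack: [True]
POP_JUMP_IF_FALSE → pop True; no jump. Stack: []
LOAD_CONST → push 3. Stack: [3]
LOAD_FAST a → push -6. Stack: [3, -6]
BINARY_OP ^ → 3 ^ -6 = -7. Stack: [-7]
STORE_FAST n → n=-7. Stack: []
LOAD_FAST n → push -7. Stack: [-7]
RETURN_VALUE → return -7.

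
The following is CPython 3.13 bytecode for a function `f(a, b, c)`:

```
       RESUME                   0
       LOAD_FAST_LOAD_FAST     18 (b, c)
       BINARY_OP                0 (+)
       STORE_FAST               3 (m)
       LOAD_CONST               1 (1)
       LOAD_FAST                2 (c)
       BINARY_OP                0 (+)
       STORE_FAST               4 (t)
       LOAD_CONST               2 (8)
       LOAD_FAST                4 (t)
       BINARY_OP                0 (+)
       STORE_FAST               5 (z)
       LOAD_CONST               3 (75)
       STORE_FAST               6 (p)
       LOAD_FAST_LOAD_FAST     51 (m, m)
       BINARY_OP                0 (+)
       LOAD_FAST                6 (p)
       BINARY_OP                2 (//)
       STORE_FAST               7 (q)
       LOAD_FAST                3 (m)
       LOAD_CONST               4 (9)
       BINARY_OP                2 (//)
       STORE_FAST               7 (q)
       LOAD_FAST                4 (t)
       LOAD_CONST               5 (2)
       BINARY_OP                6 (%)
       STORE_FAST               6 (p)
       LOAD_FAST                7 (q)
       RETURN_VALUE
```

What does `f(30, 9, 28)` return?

4

LOAD_FAST_LOAD_FAST b,c → push 9,28. Stack: [9, 28]
BINARY_OP + → 9 + 28 = 37. Stack: [37]
STORE_FAST m → m=37. Stack: []
LOAD_CONST → push 1. Stack: [1]
LOAD_FAST c → push 28. Stack: [1, 28]
BINARY_OP + → 1 + 28 = 29. Stack: [29]
STORE_FAST t → t=29. Stack: []
LOAD_CONST → push 8. Stack: [8]
LOAD_FAST t → push 29. Stack: [8, 29]
BINARY_OP + → 8 + 29 = 37. Stack: [37]
STORE_FAST z → z=37. Stack: []
LOAD_CONST → push 75. Stack: [75]
STORE_FAST p → p=75. Stack: []
LOAD_FAST_LOAD_FAST m,m → push 37,37. Stack: [37, 37]
BINARY_OP + → 37 + 37 = 74. Stack: [74]
LOAD_FAST p → push 75. Stack: [74, 75]
BINARY_OP // → 74 // 75 = 0. Stack: [0]
STORE_FAST q → q=0. Stack: []
LOAD_FAST m → push 37. Stack: [37]
LOAD_CONST → push 9. Stack: [37, 9]
BINARY_OP // → 37 // 9 = 4. Stack: [4]
STORE_FAST q → q=4. Stack: []
LOAD_FAST t → push 29. Stack: [29]
LOAD_CONST → push 2. Stack: [29, 2]
BINARY_OP % → 29 % 2 = 1. Stack: [1]
STORE_FAST p → p=1. Stack: []
LOAD_FAST q → push 4. Stack: [4]
RETURN_VALUE → return 4.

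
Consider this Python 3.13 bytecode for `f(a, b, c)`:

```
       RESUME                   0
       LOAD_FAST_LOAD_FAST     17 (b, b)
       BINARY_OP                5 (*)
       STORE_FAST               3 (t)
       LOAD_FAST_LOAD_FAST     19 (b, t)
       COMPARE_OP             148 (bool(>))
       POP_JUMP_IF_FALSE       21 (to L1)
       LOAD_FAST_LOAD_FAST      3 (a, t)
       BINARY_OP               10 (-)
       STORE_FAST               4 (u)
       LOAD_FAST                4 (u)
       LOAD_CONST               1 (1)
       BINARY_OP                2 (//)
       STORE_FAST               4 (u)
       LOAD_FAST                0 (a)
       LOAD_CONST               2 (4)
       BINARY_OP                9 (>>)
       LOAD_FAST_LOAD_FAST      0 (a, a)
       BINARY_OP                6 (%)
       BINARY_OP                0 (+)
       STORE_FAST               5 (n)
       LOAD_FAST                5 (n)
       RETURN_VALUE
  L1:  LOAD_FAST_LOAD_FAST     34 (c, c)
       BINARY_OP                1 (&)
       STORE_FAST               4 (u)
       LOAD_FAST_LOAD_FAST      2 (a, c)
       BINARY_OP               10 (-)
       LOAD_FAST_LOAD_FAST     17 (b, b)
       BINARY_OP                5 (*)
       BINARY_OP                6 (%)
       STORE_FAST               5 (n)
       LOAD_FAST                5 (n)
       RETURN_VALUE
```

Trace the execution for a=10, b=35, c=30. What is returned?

LOAD_FAST_LOAD_FAST b,b → push 35,35. Stack: [35, 35]
BINARY_OP * → 35 * 35 = 1225. Stack: [1225]
STORE_FAST t → t=1225. Stack: []
LOAD_FAST_LOAD_FAST b,t → push 35,1225. Stack: [35, 1225]
COMPARE_OP bool(>) → 35 vs 1225 = False. Stack: [False]
POP_JUMP_IF_FALSE → pop False; jump. Stack: []
LOAD_FAST_LOAD_FAST c,c → push 30,30. Stack: [30, 30]
BINARY_OP & → 30 & 30 = 30. Stack: [30]
STORE_FAST u → u=30. Stack: []
LOAD_FAST_LOAD_FAST a,c → push 10,30. Stack: [10, 30]
BINARY_OP - → 10 - 30 = -20. Stack: [-20]
LOAD_FAST_LOAD_FAST b,b → push 35,35. Stack: [-20, 35, 35]
BINARY_OP * → 35 * 35 = 1225. Stack: [-20, 1225]
BINARY_OP % → -20 % 1225 = 1205. Stack: [1205]
STORE_FAST n → n=1205. Stack: []
LOAD_FAST n → push 1205. Stack: [1205]
RETURN_VALUE → return 1205.

1205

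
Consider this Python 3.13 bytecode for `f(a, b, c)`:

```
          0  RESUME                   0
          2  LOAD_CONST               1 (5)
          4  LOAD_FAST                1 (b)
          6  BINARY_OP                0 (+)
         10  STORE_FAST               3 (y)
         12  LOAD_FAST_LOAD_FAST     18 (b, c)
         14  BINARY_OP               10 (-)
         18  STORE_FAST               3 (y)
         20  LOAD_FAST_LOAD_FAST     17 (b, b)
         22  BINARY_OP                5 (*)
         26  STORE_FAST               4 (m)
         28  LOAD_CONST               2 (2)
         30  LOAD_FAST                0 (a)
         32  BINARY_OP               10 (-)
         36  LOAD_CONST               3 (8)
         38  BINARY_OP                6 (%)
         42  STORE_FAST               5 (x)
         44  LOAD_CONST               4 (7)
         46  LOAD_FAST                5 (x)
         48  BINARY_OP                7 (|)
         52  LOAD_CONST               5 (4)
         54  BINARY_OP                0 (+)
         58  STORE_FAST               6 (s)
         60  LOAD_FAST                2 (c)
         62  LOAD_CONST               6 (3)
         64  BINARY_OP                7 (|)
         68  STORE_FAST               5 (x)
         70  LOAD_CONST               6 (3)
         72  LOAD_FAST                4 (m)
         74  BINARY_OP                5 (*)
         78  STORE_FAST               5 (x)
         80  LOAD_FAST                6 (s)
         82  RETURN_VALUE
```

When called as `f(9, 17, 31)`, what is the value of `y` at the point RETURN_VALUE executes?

LOAD_CONST → push 5. Stack: [5]
LOAD_FAST b → push 17. Stack: [5, 17]
BINARY_OP + → 5 + 17 = 22. Stack: [22]
STORE_FAST y → y=22. Stack: []
LOAD_FAST_LOAD_FAST b,c → push 17,31. Stack: [17, 31]
BINARY_OP - → 17 - 31 = -14. Stack: [-14]
STORE_FAST y → y=-14. Stack: []
LOAD_FAST_LOAD_FAST b,b → push 17,17. Stack: [17, 17]
BINARY_OP * → 17 * 17 = 289. Stack: [289]
STORE_FAST m → m=289. Stack: []
LOAD_CONST → push 2. Stack: [2]
LOAD_FAST a → push 9. Stack: [2, 9]
BINARY_OP - → 2 - 9 = -7. Stack: [-7]
LOAD_CONST → push 8. Stack: [-7, 8]
BINARY_OP % → -7 % 8 = 1. Stack: [1]
STORE_FAST x → x=1. Stack: []
LOAD_CONST → push 7. Stack: [7]
LOAD_FAST x → push 1. Stack: [7, 1]
BINARY_OP | → 7 | 1 = 7. Stack: [7]
LOAD_CONST → push 4. Stack: [7, 4]
BINARY_OP + → 7 + 4 = 11. Stack: [11]
STORE_FAST s → s=11. Stack: []
LOAD_FAST c → push 31. Stack: [31]
LOAD_CONST → push 3. Stack: [31, 3]
BINARY_OP | → 31 | 3 = 31. Stack: [31]
STORE_FAST x → x=31. Stack: []
LOAD_CONST → push 3. Stack: [3]
LOAD_FAST m → push 289. Stack: [3, 289]
BINARY_OP * → 3 * 289 = 867. Stack: [867]
STORE_FAST x → x=867. Stack: []
LOAD_FAST s → push 11. Stack: [11]
RETURN_VALUE → return 11.

-14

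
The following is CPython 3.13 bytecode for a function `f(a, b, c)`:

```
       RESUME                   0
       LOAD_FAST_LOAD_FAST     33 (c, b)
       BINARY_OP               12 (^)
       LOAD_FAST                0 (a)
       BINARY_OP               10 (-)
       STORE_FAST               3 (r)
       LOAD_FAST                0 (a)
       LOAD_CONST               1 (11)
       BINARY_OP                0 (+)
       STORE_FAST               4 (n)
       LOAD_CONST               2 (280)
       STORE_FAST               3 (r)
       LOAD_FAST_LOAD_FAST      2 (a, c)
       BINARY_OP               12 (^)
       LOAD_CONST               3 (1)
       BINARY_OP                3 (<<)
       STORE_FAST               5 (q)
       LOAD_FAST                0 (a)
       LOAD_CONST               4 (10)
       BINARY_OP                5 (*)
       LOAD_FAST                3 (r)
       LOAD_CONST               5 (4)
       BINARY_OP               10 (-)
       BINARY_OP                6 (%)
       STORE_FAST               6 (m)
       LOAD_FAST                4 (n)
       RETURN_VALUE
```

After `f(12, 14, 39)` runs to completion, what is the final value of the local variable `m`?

LOAD_FAST_LOAD_FAST c,b → push 39,14. Stack: [39, 14]
BINARY_OP ^ → 39 ^ 14 = 41. Stack: [41]
LOAD_FAST a → push 12. Stack: [41, 12]
BINARY_OP - → 41 - 12 = 29. Stack: [29]
STORE_FAST r → r=29. Stack: []
LOAD_FAST a → push 12. Stack: [12]
LOAD_CONST → push 11. Stack: [12, 11]
BINARY_OP + → 12 + 11 = 23. Stack: [23]
STORE_FAST n → n=23. Stack: []
LOAD_CONST → push 280. Stack: [280]
STORE_FAST r → r=280. Stack: []
LOAD_FAST_LOAD_FAST a,c → push 12,39. Stack: [12, 39]
BINARY_OP ^ → 12 ^ 39 = 43. Stack: [43]
LOAD_CONST → push 1. Stack: [43, 1]
BINARY_OP << → 43 << 1 = 86. Stack: [86]
STORE_FAST q → q=86. Stack: []
LOAD_FAST a → push 12. Stack: [12]
LOAD_CONST → push 10. Stack: [12, 10]
BINARY_OP * → 12 * 10 = 120. Stack: [120]
LOAD_FAST r → push 280. Stack: [120, 280]
LOAD_CONST → push 4. Stack: [120, 280, 4]
BINARY_OP - → 280 - 4 = 276. Stack: [120, 276]
BINARY_OP % → 120 % 276 = 120. Stack: [120]
STORE_FAST m → m=120. Stack: []
LOAD_FAST n → push 23. Stack: [23]
RETURN_VALUE → return 23.

120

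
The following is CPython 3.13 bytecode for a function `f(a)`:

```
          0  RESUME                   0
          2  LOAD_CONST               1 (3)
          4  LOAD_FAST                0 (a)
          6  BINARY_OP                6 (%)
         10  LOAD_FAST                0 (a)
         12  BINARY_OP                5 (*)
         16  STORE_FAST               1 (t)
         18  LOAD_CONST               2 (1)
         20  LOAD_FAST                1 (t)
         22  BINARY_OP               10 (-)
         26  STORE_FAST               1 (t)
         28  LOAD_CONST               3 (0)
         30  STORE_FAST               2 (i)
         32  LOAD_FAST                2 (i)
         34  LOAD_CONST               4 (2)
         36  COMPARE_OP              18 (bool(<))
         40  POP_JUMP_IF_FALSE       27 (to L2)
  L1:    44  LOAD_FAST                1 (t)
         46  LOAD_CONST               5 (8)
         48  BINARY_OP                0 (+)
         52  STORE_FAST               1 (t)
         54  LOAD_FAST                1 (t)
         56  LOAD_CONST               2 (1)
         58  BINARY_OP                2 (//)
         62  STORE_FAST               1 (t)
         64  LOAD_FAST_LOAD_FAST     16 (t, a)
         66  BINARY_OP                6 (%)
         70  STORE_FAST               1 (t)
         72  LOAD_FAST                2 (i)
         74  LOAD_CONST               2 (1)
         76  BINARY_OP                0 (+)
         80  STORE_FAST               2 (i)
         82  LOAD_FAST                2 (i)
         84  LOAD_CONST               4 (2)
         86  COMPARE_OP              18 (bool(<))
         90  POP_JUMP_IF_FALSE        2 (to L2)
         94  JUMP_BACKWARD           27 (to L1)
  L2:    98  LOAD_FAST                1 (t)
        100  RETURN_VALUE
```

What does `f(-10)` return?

LOAD_CONST → push 3. Stack: [3]
LOAD_FAST a → push -10. Stack: [3, -10]
BINARY_OP % → 3 % -10 = -7. Stack: [-7]
LOAD_FAST a → push -10. Stack: [-7, -10]
BINARY_OP * → -7 * -10 = 70. Stack: [70]
STORE_FAST t → t=70. Stack: []
LOAD_CONST → push 1. Stack: [1]
LOAD_FAST t → push 70. Stack: [1, 70]
BINARY_OP - → 1 - 70 = -69. Stack: [-69]
STORE_FAST t → t=-69. Stack: []
LOAD_CONST → push 0. Stack: [0]
STORE_FAST i → i=0. Stack: []
LOAD_FAST i → push 0. Stack: [0]
LOAD_CONST → push 2. Stack: [0, 2]
COMPARE_OP bool(<) → 0 vs 2 = True. Stack: [True]
POP_JUMP_IF_FALSE → pop True; no jump. Stack: []
LOAD_FAST t → push -69. Stack: [-69]
LOAD_CONST → push 8. Stack: [-69, 8]
BINARY_OP + → -69 + 8 = -61. Stack: [-61]
STORE_FAST t → t=-61. Stack: []
LOAD_FAST t → push -61. Stack: [-61]
LOAD_CONST → push 1. Stack: [-61, 1]
BINARY_OP // → -61 // 1 = -61. Stack: [-61]
STORE_FAST t → t=-61. Stack: []
LOAD_FAST_LOAD_FAST t,a → push -61,-10. Stack: [-61, -10]
BINARY_OP % → -61 % -10 = -1. Stack: [-1]
STORE_FAST t → t=-1. Stack: []
LOAD_FAST i → push 0. Stack: [0]
LOAD_CONST → push 1. Stack: [0, 1]
BINARY_OP + → 0 + 1 = 1. Stack: [1]
STORE_FAST i → i=1. Stack: []
LOAD_FAST i → push 1. Stack: [1]
LOAD_CONST → push 2. Stack: [1, 2]
COMPARE_OP bool(<) → 1 vs 2 = True. Stack: [True]
POP_JUMP_IF_FALSE → pop True; no jump. Stack: []
LOAD_FAST t → push -1. Stack: [-1]
LOAD_CONST → push 8. Stack: [-1, 8]
BINARY_OP + → -1 + 8 = 7. Stack: [7]
STORE_FAST t → t=7. Stack: []
LOAD_FAST t → push 7. Stack: [7]
LOAD_CONST → push 1. Stack: [7, 1]
BINARY_OP // → 7 // 1 = 7. Stack: [7]
STORE_FAST t → t=7. Stack: []
LOAD_FAST_LOAD_FAST t,a → push 7,-10. Stack: [7, -10]
BINARY_OP % → 7 % -10 = -3. Stack: [-3]
STORE_FAST t → t=-3. Stack: []
LOAD_FAST i → push 1. Stack: [1]
LOAD_CONST → push 1. Stack: [1, 1]
BINARY_OP + → 1 + 1 = 2. Stack: [2]
STORE_FAST i → i=2. Stack: []
LOAD_FAST i → push 2. Stack: [2]
LOAD_CONST → push 2. Stack: [2, 2]
COMPARE_OP bool(<) → 2 vs 2 = False. Stack: [False]
POP_JUMP_IF_FALSE → pop False; jump. Stack: []
LOAD_FAST t → push -3. Stack: [-3]
RETURN_VALUE → return -3.

-3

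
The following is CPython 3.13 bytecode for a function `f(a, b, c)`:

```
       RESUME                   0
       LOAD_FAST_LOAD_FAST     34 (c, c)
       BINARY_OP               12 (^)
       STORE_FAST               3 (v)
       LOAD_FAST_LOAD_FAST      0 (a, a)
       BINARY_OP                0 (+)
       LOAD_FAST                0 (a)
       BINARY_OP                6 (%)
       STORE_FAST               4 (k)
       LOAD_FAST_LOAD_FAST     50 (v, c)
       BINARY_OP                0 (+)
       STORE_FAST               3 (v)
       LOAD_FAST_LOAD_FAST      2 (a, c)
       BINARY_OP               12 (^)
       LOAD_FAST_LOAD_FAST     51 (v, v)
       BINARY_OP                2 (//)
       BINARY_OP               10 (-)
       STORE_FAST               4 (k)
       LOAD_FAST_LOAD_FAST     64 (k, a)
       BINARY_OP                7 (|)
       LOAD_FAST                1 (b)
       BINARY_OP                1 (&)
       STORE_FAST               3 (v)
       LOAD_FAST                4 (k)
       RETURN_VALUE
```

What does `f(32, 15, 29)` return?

LOAD_FAST_LOAD_FAST c,c → push 29,29. Stack: [29, 29]
BINARY_OP ^ → 29 ^ 29 = 0. Stack: [0]
STORE_FAST v → v=0. Stack: []
LOAD_FAST_LOAD_FAST a,a → push 32,32. Stack: [32, 32]
BINARY_OP + → 32 + 32 = 64. Stack: [64]
LOAD_FAST a → push 32. Stack: [64, 32]
BINARY_OP % → 64 % 32 = 0. Stack: [0]
STORE_FAST k → k=0. Stack: []
LOAD_FAST_LOAD_FAST v,c → push 0,29. Stack: [0, 29]
BINARY_OP + → 0 + 29 = 29. Stack: [29]
STORE_FAST v → v=29. Stack: []
LOAD_FAST_LOAD_FAST a,c → push 32,29. Stack: [32, 29]
BINARY_OP ^ → 32 ^ 29 = 61. Stack: [61]
LOAD_FAST_LOAD_FAST v,v → push 29,29. Stack: [61, 29, 29]
BINARY_OP // → 29 // 29 = 1. Stack: [61, 1]
BINARY_OP - → 61 - 1 = 60. Stack: [60]
STORE_FAST k → k=60. Stack: []
LOAD_FAST_LOAD_FAST k,a → push 60,32. Stack: [60, 32]
BINARY_OP | → 60 | 32 = 60. Stack: [60]
LOAD_FAST b → push 15. Stack: [60, 15]
BINARY_OP & → 60 & 15 = 12. Stack: [12]
STORE_FAST v → v=12. Stack: []
LOAD_FAST k → push 60. Stack: [60]
RETURN_VALUE → return 60.

60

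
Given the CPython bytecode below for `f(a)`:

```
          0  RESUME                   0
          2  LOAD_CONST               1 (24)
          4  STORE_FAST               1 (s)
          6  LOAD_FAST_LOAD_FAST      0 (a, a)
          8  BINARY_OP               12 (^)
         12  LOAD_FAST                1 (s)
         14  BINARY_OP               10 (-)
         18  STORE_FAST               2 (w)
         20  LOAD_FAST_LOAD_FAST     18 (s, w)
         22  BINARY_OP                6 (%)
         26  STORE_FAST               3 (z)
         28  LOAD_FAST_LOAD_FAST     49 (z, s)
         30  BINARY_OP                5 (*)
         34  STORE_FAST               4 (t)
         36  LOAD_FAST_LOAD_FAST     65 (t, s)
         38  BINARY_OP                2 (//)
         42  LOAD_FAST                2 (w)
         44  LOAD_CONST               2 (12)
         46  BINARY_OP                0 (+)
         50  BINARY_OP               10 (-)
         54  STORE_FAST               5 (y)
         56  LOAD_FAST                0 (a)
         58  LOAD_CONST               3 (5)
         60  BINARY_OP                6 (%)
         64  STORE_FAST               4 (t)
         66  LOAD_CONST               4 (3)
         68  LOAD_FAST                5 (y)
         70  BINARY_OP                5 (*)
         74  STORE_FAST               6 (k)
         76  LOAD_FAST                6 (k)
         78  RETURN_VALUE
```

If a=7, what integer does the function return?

36

LOAD_CONST → push 24. Stack: [24]
STORE_FAST s → s=24. Stack: []
LOAD_FAST_LOAD_FAST a,a → push 7,7. Stack: [7, 7]
BINARY_OP ^ → 7 ^ 7 = 0. Stack: [0]
LOAD_FAST s → push 24. Stack: [0, 24]
BINARY_OP - → 0 - 24 = -24. Stack: [-24]
STORE_FAST w → w=-24. Stack: []
LOAD_FAST_LOAD_FAST s,w → push 24,-24. Stack: [24, -24]
BINARY_OP % → 24 % -24 = 0. Stack: [0]
STORE_FAST z → z=0. Stack: []
LOAD_FAST_LOAD_FAST z,s → push 0,24. Stack: [0, 24]
BINARY_OP * → 0 * 24 = 0. Stack: [0]
STORE_FAST t → t=0. Stack: []
LOAD_FAST_LOAD_FAST t,s → push 0,24. Stack: [0, 24]
BINARY_OP // → 0 // 24 = 0. Stack: [0]
LOAD_FAST w → push -24. Stack: [0, -24]
LOAD_CONST → push 12. Stack: [0, -24, 12]
BINARY_OP + → -24 + 12 = -12. Stack: [0, -12]
BINARY_OP - → 0 - -12 = 12. Stack: [12]
STORE_FAST y → y=12. Stack: []
LOAD_FAST a → push 7. Stack: [7]
LOAD_CONST → push 5. Stack: [7, 5]
BINARY_OP % → 7 % 5 = 2. Stack: [2]
STORE_FAST t → t=2. Stack: []
LOAD_CONST → push 3. Stack: [3]
LOAD_FAST y → push 12. Stack: [3, 12]
BINARY_OP * → 3 * 12 = 36. Stack: [36]
STORE_FAST k → k=36. Stack: []
LOAD_FAST k → push 36. Stack: [36]
RETURN_VALUE → return 36.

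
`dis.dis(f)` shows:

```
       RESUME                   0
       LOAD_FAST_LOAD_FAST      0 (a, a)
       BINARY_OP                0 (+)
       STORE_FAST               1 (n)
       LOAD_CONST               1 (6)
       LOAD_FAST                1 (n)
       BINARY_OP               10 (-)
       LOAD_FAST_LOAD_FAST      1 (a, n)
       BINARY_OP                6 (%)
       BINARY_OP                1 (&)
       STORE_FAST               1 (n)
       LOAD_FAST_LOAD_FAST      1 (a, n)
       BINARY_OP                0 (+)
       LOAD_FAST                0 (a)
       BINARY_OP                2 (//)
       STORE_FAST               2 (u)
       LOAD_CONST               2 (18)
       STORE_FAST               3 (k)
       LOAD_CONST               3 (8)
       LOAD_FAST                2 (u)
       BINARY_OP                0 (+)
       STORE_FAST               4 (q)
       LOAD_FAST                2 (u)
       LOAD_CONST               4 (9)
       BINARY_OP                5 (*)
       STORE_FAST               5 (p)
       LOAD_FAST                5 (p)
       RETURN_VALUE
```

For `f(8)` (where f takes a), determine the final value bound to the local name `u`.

1

LOAD_FAST_LOAD_FAST a,a → push 8,8. Stack: [8, 8]
BINARY_OP + → 8 + 8 = 16. Stack: [16]
STORE_FAST n → n=16. Stack: []
LOAD_CONST → push 6. Stack: [6]
LOAD_FAST n → push 16. Stack: [6, 16]
BINARY_OP - → 6 - 16 = -10. Stack: [-10]
LOAD_FAST_LOAD_FAST a,n → push 8,16. Stack: [-10, 8, 16]
BINARY_OP % → 8 % 16 = 8. Stack: [-10, 8]
BINARY_OP & → -10 & 8 = 0. Stack: [0]
STORE_FAST n → n=0. Stack: []
LOAD_FAST_LOAD_FAST a,n → push 8,0. Stack: [8, 0]
BINARY_OP + → 8 + 0 = 8. Stack: [8]
LOAD_FAST a → push 8. Stack: [8, 8]
BINARY_OP // → 8 // 8 = 1. Stack: [1]
STORE_FAST u → u=1. Stack: []
LOAD_CONST → push 18. Stack: [18]
STORE_FAST k → k=18. Stack: []
LOAD_CONST → push 8. Stack: [8]
LOAD_FAST u → push 1. Stack: [8, 1]
BINARY_OP + → 8 + 1 = 9. Stack: [9]
STORE_FAST q → q=9. Stack: []
LOAD_FAST u → push 1. Stack: [1]
LOAD_CONST → push 9. Stack: [1, 9]
BINARY_OP * → 1 * 9 = 9. Stack: [9]
STORE_FAST p → p=9. Stack: []
LOAD_FAST p → push 9. Stack: [9]
RETURN_VALUE → return 9.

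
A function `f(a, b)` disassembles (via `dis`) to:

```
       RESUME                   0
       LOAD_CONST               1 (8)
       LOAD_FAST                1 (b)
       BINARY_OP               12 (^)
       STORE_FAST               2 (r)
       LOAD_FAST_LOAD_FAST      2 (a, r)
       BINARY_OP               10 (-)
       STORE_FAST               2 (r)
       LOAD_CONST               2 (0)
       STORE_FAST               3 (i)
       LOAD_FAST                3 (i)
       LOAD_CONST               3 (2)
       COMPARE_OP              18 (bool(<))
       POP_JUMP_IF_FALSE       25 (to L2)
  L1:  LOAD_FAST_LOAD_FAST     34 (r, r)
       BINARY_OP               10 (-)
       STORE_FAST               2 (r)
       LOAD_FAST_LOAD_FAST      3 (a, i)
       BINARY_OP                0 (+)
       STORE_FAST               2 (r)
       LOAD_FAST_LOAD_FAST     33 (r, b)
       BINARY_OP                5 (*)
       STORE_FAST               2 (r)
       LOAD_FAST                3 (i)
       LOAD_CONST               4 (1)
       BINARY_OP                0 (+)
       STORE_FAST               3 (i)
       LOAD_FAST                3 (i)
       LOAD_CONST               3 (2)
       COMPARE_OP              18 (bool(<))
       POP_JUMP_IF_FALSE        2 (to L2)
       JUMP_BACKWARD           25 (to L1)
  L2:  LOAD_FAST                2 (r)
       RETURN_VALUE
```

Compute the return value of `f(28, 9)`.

LOAD_CONST → push 8. Stack: [8]
LOAD_FAST b → push 9. Stack: [8, 9]
BINARY_OP ^ → 8 ^ 9 = 1. Stack: [1]
STORE_FAST r → r=1. Stack: []
LOAD_FAST_LOAD_FAST a,r → push 28,1. Stack: [28, 1]
BINARY_OP - → 28 - 1 = 27. Stack: [27]
STORE_FAST r → r=27. Stack: []
LOAD_CONST → push 0. Stack: [0]
STORE_FAST i → i=0. Stack: []
LOAD_FAST i → push 0. Stack: [0]
LOAD_CONST → push 2. Stack: [0, 2]
COMPARE_OP bool(<) → 0 vs 2 = True. Stack: [True]
POP_JUMP_IF_FALSE → pop True; no jump. Stack: []
LOAD_FAST_LOAD_FAST r,r → push 27,27. Stack: [27, 27]
BINARY_OP - → 27 - 27 = 0. Stack: [0]
STORE_FAST r → r=0. Stack: []
LOAD_FAST_LOAD_FAST a,i → push 28,0. Stack: [28, 0]
BINARY_OP + → 28 + 0 = 28. Stack: [28]
STORE_FAST r → r=28. Stack: []
LOAD_FAST_LOAD_FAST r,b → push 28,9. Stack: [28, 9]
BINARY_OP * → 28 * 9 = 252. Stack: [252]
STORE_FAST r → r=252. Stack: []
LOAD_FAST i → push 0. Stack: [0]
LOAD_CONST → push 1. Stack: [0, 1]
BINARY_OP + → 0 + 1 = 1. Stack: [1]
STORE_FAST i → i=1. Stack: []
LOAD_FAST i → push 1. Stack: [1]
LOAD_CONST → push 2. Stack: [1, 2]
COMPARE_OP bool(<) → 1 vs 2 = True. Stack: [True]
POP_JUMP_IF_FALSE → pop True; no jump. Stack: []
LOAD_FAST_LOAD_FAST r,r → push 252,252. Stack: [252, 252]
BINARY_OP - → 252 - 252 = 0. Stack: [0]
STORE_FAST r → r=0. Stack: []
LOAD_FAST_LOAD_FAST a,i → push 28,1. Stack: [28, 1]
BINARY_OP + → 28 + 1 = 29. Stack: [29]
STORE_FAST r → r=29. Stack: []
LOAD_FAST_LOAD_FAST r,b → push 29,9. Stack: [29, 9]
BINARY_OP * → 29 * 9 = 261. Stack: [261]
STORE_FAST r → r=261. Stack: []
LOAD_FAST i → push 1. Stack: [1]
LOAD_CONST → push 1. Stack: [1, 1]
BINARY_OP + → 1 + 1 = 2. Stack: [2]
STORE_FAST i → i=2. Stack: []
LOAD_FAST i → push 2. Stack: [2]
LOAD_CONST → push 2. Stack: [2, 2]
COMPARE_OP bool(<) → 2 vs 2 = False. Stack: [False]
POP_JUMP_IF_FALSE → pop False; jump. Stack: []
LOAD_FAST r → push 261. Stack: [261]
RETURN_VALUE → return 261.

261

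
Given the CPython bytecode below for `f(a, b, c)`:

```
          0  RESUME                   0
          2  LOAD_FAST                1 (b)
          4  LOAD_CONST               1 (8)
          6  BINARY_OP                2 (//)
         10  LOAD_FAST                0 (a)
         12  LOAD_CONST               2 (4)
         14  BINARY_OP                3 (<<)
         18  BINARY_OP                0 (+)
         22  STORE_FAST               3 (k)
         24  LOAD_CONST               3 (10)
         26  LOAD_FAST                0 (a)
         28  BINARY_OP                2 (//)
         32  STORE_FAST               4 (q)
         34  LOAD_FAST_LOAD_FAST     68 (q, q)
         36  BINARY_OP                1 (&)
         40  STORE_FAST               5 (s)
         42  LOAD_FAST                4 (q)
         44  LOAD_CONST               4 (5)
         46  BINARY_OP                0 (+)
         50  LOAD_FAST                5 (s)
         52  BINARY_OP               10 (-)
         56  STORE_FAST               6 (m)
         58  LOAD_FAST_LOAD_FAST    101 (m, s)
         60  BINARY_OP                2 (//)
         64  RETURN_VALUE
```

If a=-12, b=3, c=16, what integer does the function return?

-5

LOAD_FAST b → push 3. Stack: [3]
LOAD_CONST → push 8. Stack: [3, 8]
BINARY_OP // → 3 // 8 = 0. Stack: [0]
LOAD_FAST a → push -12. Stack: [0, -12]
LOAD_CONST → push 4. Stack: [0, -12, 4]
BINARY_OP << → -12 << 4 = -192. Stack: [0, -192]
BINARY_OP + → 0 + -192 = -192. Stack: [-192]
STORE_FAST k → k=-192. Stack: []
LOAD_CONST → push 10. Stack: [10]
LOAD_FAST a → push -12. Stack: [10, -12]
BINARY_OP // → 10 // -12 = -1. Stack: [-1]
STORE_FAST q → q=-1. Stack: []
LOAD_FAST_LOAD_FAST q,q → push -1,-1. Stack: [-1, -1]
BINARY_OP & → -1 & -1 = -1. Stack: [-1]
STORE_FAST s → s=-1. Stack: []
LOAD_FAST q → push -1. Stack: [-1]
LOAD_CONST → push 5. Stack: [-1, 5]
BINARY_OP + → -1 + 5 = 4. Stack: [4]
LOAD_FAST s → push -1. Stack: [4, -1]
BINARY_OP - → 4 - -1 = 5. Stack: [5]
STORE_FAST m → m=5. Stack: []
LOAD_FAST_LOAD_FAST m,s → push 5,-1. Stack: [5, -1]
BINARY_OP // → 5 // -1 = -5. Stack: [-5]
RETURN_VALUE → return -5.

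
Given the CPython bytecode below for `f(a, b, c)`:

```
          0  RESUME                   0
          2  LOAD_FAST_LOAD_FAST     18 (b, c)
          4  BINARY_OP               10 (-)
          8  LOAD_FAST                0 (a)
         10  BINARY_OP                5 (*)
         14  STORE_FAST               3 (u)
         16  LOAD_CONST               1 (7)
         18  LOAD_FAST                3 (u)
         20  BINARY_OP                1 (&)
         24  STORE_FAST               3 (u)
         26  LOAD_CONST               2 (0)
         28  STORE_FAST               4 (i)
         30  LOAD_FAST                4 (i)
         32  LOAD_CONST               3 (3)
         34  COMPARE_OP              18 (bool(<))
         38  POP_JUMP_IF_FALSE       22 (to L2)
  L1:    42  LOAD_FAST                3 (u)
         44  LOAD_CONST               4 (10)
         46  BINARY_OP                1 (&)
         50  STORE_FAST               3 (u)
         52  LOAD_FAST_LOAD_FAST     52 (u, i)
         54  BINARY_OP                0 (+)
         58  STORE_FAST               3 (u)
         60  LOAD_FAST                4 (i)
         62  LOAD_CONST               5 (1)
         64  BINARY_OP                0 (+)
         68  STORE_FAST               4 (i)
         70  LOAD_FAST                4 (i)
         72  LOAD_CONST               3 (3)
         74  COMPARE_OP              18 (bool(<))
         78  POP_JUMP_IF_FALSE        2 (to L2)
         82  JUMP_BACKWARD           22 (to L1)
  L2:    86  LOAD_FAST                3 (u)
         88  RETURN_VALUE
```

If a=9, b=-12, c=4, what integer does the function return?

LOAD_FAST_LOAD_FAST b,c → push -12,4. Stack: [-12, 4]
BINARY_OP - → -12 - 4 = -16. Stack: [-16]
LOAD_FAST a → push 9. Stack: [-16, 9]
BINARY_OP * → -16 * 9 = -144. Stack: [-144]
STORE_FAST u → u=-144. Stack: []
LOAD_CONST → push 7. Stack: [7]
LOAD_FAST u → push -144. Stack: [7, -144]
BINARY_OP & → 7 & -144 = 0. Stack: [0]
STORE_FAST u → u=0. Stack: []
LOAD_CONST → push 0. Stack: [0]
STORE_FAST i → i=0. Stack: []
LOAD_FAST i → push 0. Stack: [0]
LOAD_CONST → push 3. Stack: [0, 3]
COMPARE_OP bool(<) → 0 vs 3 = True. Stack: [True]
POP_JUMP_IF_FALSE → pop True; no jump. Stack: []
LOAD_FAST u → push 0. Stack: [0]
LOAD_CONST → push 10. Stack: [0, 10]
BINARY_OP & → 0 & 10 = 0. Stack: [0]
STORE_FAST u → u=0. Stack: []
LOAD_FAST_LOAD_FAST u,i → push 0,0. Stack: [0, 0]
BINARY_OP + → 0 + 0 = 0. Stack: [0]
STORE_FAST u → u=0. Stack: []
LOAD_FAST i → push 0. Stack: [0]
LOAD_CONST → push 1. Stack: [0, 1]
BINARY_OP + → 0 + 1 = 1. Stack: [1]
STORE_FAST i → i=1. Stack: []
LOAD_FAST i → push 1. Stack: [1]
LOAD_CONST → push 3. Stack: [1, 3]
COMPARE_OP bool(<) → 1 vs 3 = True. Stack: [True]
POP_JUMP_IF_FALSE → pop True; no jump. Stack: []
LOAD_FAST u → push 0. Stack: [0]
LOAD_CONST → push 10. Stack: [0, 10]
BINARY_OP & → 0 & 10 = 0. Stack: [0]
STORE_FAST u → u=0. Stack: []
LOAD_FAST_LOAD_FAST u,i → push 0,1. Stack: [0, 1]
BINARY_OP + → 0 + 1 = 1. Stack: [1]
STORE_FAST u → u=1. Stack: []
LOAD_FAST i → push 1. Stack: [1]
LOAD_CONST → push 1. Stack: [1, 1]
BINARY_OP + → 1 + 1 = 2. Stack: [2]
STORE_FAST i → i=2. Stack: []
LOAD_FAST i → push 2. Stack: [2]
LOAD_CONST → push 3. Stack: [2, 3]
COMPARE_OP bool(<) → 2 vs 3 = True. Stack: [True]
POP_JUMP_IF_FALSE → pop True; no jump. Stack: []
LOAD_FAST u → push 1. Stack: [1]
LOAD_CONST → push 10. Stack: [1, 10]
BINARY_OP & → 1 & 10 = 0. Stack: [0]
STORE_FAST u → u=0. Stack: []
LOAD_FAST_LOAD_FAST u,i → push 0,2. Stack: [0, 2]
BINARY_OP + → 0 + 2 = 2. Stack: [2]
STORE_FAST u → u=2. Stack: []
LOAD_FAST i → push 2. Stack: [2]
LOAD_CONST → push 1. Stack: [2, 1]
BINARY_OP + → 2 + 1 = 3. Stack: [3]
STORE_FAST i → i=3. Stack: []
LOAD_FAST i → push 3. Stack: [3]
LOAD_CONST → push 3. Stack: [3, 3]
COMPARE_OP bool(<) → 3 vs 3 = False. Stack: [False]
POP_JUMP_IF_FALSE → pop False; jump. Stack: []
LOAD_FAST u → push 2. Stack: [2]
RETURN_VALUE → return 2.

2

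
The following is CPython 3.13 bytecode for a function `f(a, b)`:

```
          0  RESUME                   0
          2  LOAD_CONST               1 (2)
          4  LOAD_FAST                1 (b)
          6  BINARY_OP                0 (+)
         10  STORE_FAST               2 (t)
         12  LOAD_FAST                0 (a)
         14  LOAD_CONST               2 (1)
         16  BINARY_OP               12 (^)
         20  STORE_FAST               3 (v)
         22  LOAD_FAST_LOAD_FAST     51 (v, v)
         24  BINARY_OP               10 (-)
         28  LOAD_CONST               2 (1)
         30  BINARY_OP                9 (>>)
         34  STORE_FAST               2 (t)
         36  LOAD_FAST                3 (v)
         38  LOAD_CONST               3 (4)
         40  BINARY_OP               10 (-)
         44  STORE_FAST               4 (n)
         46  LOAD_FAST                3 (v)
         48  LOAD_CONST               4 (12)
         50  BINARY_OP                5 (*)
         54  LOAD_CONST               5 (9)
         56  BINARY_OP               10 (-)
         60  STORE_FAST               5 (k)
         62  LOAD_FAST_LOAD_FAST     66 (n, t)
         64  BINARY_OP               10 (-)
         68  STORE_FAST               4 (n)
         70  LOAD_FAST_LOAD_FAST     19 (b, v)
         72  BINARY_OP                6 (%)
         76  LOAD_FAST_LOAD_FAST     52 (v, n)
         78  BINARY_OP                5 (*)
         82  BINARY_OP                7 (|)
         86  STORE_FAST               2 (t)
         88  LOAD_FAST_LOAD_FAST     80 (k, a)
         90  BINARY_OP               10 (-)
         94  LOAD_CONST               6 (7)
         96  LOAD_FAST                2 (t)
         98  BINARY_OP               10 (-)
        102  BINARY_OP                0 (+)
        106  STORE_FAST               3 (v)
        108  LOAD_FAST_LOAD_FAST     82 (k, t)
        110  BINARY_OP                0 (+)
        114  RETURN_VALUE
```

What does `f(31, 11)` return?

1134

LOAD_CONST → push 2. Stack: [2]
LOAD_FAST b → push 11. Stack: [2, 11]
BINARY_OP + → 2 + 11 = 13. Stack: [13]
STORE_FAST t → t=13. Stack: []
LOAD_FAST a → push 31. Stack: [31]
LOAD_CONST → push 1. Stack: [31, 1]
BINARY_OP ^ → 31 ^ 1 = 30. Stack: [30]
STORE_FAST v → v=30. Stack: []
LOAD_FAST_LOAD_FAST v,v → push 30,30. Stack: [30, 30]
BINARY_OP - → 30 - 30 = 0. Stack: [0]
LOAD_CONST → push 1. Stack: [0, 1]
BINARY_OP >> → 0 >> 1 = 0. Stack: [0]
STORE_FAST t → t=0. Stack: []
LOAD_FAST v → push 30. Stack: [30]
LOAD_CONST → push 4. Stack: [30, 4]
BINARY_OP - → 30 - 4 = 26. Stack: [26]
STORE_FAST n → n=26. Stack: []
LOAD_FAST v → push 30. Stack: [30]
LOAD_CONST → push 12. Stack: [30, 12]
BINARY_OP * → 30 * 12 = 360. Stack: [360]
LOAD_CONST → push 9. Stack: [360, 9]
BINARY_OP - → 360 - 9 = 351. Stack: [351]
STORE_FAST k → k=351. Stack: []
LOAD_FAST_LOAD_FAST n,t → push 26,0. Stack: [26, 0]
BINARY_OP - → 26 - 0 = 26. Stack: [26]
STORE_FAST n → n=26. Stack: []
LOAD_FAST_LOAD_FAST b,v → push 11,30. Stack: [11, 30]
BINARY_OP % → 11 % 30 = 11. Stack: [11]
LOAD_FAST_LOAD_FAST v,n → push 30,26. Stack: [11, 30, 26]
BINARY_OP * → 30 * 26 = 780. Stack: [11, 780]
BINARY_OP | → 11 | 780 = 783. Stack: [783]
STORE_FAST t → t=783. Stack: []
LOAD_FAST_LOAD_FAST k,a → push 351,31. Stack: [351, 31]
BINARY_OP - → 351 - 31 = 320. Stack: [320]
LOAD_CONST → push 7. Stack: [320, 7]
LOAD_FAST t → push 783. Stack: [320, 7, 783]
BINARY_OP - → 7 - 783 = -776. Stack: [320, -776]
BINARY_OP + → 320 + -776 = -456. Stack: [-456]
STORE_FAST v → v=-456. Stack: []
LOAD_FAST_LOAD_FAST k,t → push 351,783. Stack: [351, 783]
BINARY_OP + → 351 + 783 = 1134. Stack: [1134]
RETURN_VALUE → return 1134.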